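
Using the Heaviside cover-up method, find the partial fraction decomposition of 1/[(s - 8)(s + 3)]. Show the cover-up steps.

Cover (s - 8): set s=8, get A = 1/(8 + 3) = 1/11. Cover (s + 3): set s=-3, get B = 1/(-3 - 8) = -1/11.
Result: (1/11)/(s - 8) - (1/11)/(s + 3)


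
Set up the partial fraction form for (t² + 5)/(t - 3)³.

Repeated linear factor (power 3): α/(t - 3) + β/(t - 3)² + γ/(t - 3)³


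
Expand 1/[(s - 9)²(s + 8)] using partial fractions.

Cover-up at s=-8: R = 1/(-8 - 9)² = 1/289. Cover-up at s=9: Q = 1/(9 + 8) = 1/17. Comparing s² coeff: P = -R = -1/289
Result: (-1/289)/(s - 9) + (1/17)/(s - 9)² + (1/289)/(s + 8)


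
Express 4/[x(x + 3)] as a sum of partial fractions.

4/x(x + 3) = P/x + Q/(x + 3). P = 4/(0 + 3) = 4/3, Q = 4/(-3 - 0) = -4/3
Result: (4/3)/x - (4/3)/(x + 3)


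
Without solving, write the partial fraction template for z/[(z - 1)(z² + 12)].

Linear + irreducible quadratic: α/(z - 1) + (βz + γ)/(z² + 12)


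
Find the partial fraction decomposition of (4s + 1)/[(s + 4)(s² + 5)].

At s=-4: α = (4·(-4) + 1)/((-4)² + 5) = -5/7. β = -α = 5/7, γ = 4 - (-4)·α = 8/7
Result: (-5/7)/(s + 4) + ((5/7)s + 8/7)/(s² + 5)


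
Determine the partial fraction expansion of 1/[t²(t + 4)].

Cover-up at t=-4: C = 1/(-4 - 0)² = 1/16. Cover-up at t=0: B = 1/(0 + 4) = 1/4. Comparing t² coeff: A = -C = -1/16
Result: (-1/16)/t + (1/4)/t² + (1/16)/(t + 4)


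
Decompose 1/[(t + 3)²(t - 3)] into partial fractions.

Cover-up at t=3: R = 1/(3 + 3)² = 1/36. Cover-up at t=-3: Q = 1/(-3 - 3) = -1/6. Comparing t² coeff: P = -R = -1/36
Result: (-1/36)/(t + 3) - (1/6)/(t + 3)² + (1/36)/(t - 3)


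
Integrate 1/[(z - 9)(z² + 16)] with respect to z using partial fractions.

Cover-up at z=9: P = 1/(9²+16) = 1/97. Coeff matching: Q = -1/97, R = -9/97. Decomposition: (1/97)/(z - 9) - ((1/97)z + 9/97)/(z² + 16). Integrate: linear → ln, quadratic → (1/2)ln + arctan: (1/97) ln|(z - 9)| - (1/194) ln(z² + 16) - (9/388) arctan(z/4) + C


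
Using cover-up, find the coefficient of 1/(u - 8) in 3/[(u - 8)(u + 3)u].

Cover (u - 8), set u=8: 3/[(8 + 3)(8 - 0)] = 3/88


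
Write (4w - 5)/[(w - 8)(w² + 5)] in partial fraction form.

At w=8: A = (4·8 - 5)/(8² + 5) = 9/23. B = -A = -9/23, C = 4 - 8·A = 20/23
Result: (9/23)/(w - 8) - ((9/23)w - 20/23)/(w² + 5)


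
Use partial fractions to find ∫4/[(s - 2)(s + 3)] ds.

Decompose: 4/[(s - 2)(s + 3)] = (4/5)/(s - 2) - (4/5)/(s + 3). Integrate each term: (4/5) ln|(s - 2)| - (4/5) ln|(s + 3)| + C


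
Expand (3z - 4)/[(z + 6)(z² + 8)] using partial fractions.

At z=-6: P = (3·(-6) - 4)/((-6)² + 8) = -1/2. Q = -P = 1/2, R = 3 - (-6)·P = 0
Result: (-1/2)/(z + 6) + ((1/2)z)/(z² + 8)


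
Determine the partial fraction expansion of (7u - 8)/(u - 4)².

(7u - 8) = P(u - 4) + Q. At u = 4: Q = 7·4 - 8 = 20. Coeff of u: P = 7
Result: 7/(u - 4) + 20/(u - 4)²


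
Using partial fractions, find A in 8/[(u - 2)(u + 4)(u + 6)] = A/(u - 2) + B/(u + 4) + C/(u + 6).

Cover-up at u = 2: A = 8/[(2 + 4)(2 + 6)] = 8/[(6)(8)] = 8/48 = 1/6


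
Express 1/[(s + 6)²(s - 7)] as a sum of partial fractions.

Cover-up at s=7: C = 1/(7 + 6)² = 1/169. Cover-up at s=-6: B = 1/(-6 - 7) = -1/13. Comparing s² coeff: A = -C = -1/169
Result: (-1/169)/(s + 6) - (1/13)/(s + 6)² + (1/169)/(s - 7)


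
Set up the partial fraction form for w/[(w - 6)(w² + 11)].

Linear + irreducible quadratic: P/(w - 6) + (Qw + R)/(w² + 11)


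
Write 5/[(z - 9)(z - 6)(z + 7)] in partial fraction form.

Using cover-up method: A = 5/48, B = -5/39, C = 5/208
Result: (5/48)/(z - 9) - (5/39)/(z - 6) + (5/208)/(z + 7)


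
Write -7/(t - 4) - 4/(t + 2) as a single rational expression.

Common denominator (t - 4)(t + 2). Numerator: -7(t + 2) - 4(t - 4) = (-7t - 14) - (4t - 16) = -11t + 2
Result: (-11t + 2)/[(t - 4)(t + 2)]


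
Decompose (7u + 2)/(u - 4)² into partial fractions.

(7u + 2) = A(u - 4) + B. At u = 4: B = 7·4 + 2 = 30. Coeff of u: A = 7
Result: 7/(u - 4) + 30/(u - 4)²


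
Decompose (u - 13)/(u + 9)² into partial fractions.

(u - 13) = A(u + 9) + B. At u = -9: B = 1·(-9) - 13 = -22. Coeff of u: A = 1
Result: 1/(u + 9) - 22/(u + 9)²


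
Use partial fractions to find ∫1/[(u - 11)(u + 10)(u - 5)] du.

Cover-up: P = 1/126, Q = 1/315, R = -1/90. Decomposition: (1/126)/(u - 11) + (1/315)/(u + 10) - (1/90)/(u - 5). Integrate each term: (1/126) ln|(u - 11)| + (1/315) ln|(u + 10)| - (1/90) ln|(u - 5)| + C


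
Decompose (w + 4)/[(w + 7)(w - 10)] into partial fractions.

At w=-7: A = (1·(-7) + 4)/(-7 - 10) = 3/17. At w=10: B = (1·10 + 4)/(10 + 7) = 14/17
Result: (3/17)/(w + 7) + (14/17)/(w - 10)


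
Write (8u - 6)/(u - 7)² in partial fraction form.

(8u - 6) = α(u - 7) + β. At u = 7: β = 8·7 - 6 = 50. Coeff of u: α = 8
Result: 8/(u - 7) + 50/(u - 7)²


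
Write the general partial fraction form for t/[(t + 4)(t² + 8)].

Linear + irreducible quadratic: P/(t + 4) + (Qt + R)/(t² + 8)


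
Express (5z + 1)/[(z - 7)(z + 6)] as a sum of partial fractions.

At z=7: α = (5·7 + 1)/(7 + 6) = 36/13. At z=-6: β = (5·(-6) + 1)/(-6 - 7) = 29/13
Result: (36/13)/(z - 7) + (29/13)/(z + 6)


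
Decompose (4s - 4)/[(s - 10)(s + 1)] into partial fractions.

At s=10: α = (4·10 - 4)/(10 + 1) = 36/11. At s=-1: β = (4·(-1) - 4)/(-1 - 10) = 8/11
Result: (36/11)/(s - 10) + (8/11)/(s + 1)


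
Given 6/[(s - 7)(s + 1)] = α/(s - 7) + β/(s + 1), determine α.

Cover-up at s = 7: α = 6/(7 + 1) = 6/8 = 3/4


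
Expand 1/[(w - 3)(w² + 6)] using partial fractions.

Cover-up at w = 3: A = 1/(3² + 6) = 1/15. Then B = -A = -1/15, C = -A·(0 + 3) = -1/5
Result: (1/15)/(w - 3) - ((1/15)w + 1/5)/(w² + 6)


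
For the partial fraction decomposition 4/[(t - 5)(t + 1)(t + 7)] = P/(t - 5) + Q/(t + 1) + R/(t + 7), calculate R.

Cover-up at t = -7: R = 4/[(-7 - 5)(-7 + 1)] = 4/[(-12)(-6)] = 4/72 = 1/18


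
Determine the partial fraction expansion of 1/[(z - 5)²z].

Cover-up at z=0: γ = 1/(0 - 5)² = 1/25. Cover-up at z=5: β = 1/(5 - 0) = 1/5. Comparing z² coeff: α = -γ = -1/25
Result: (-1/25)/(z - 5) + (1/5)/(z - 5)² + (1/25)/z


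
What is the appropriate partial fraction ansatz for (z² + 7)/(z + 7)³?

Repeated linear factor (power 3): A/(z + 7) + B/(z + 7)² + C/(z + 7)³


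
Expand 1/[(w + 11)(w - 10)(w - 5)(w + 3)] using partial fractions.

Using Heaviside cover-up: (-1/2688)/(w + 11) + (1/1365)/(w - 10) - (1/640)/(w - 5) + (1/832)/(w + 3)


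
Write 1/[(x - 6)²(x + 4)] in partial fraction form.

Cover-up at x=-4: γ = 1/(-4 - 6)² = 1/100. Cover-up at x=6: β = 1/(6 + 4) = 1/10. Comparing x² coeff: α = -γ = -1/100
Result: (-1/100)/(x - 6) + (1/10)/(x - 6)² + (1/100)/(x + 4)


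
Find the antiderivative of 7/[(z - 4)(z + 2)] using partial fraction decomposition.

Decompose: 7/[(z - 4)(z + 2)] = (7/6)/(z - 4) - (7/6)/(z + 2). Integrate each term: (7/6) ln|(z - 4)| - (7/6) ln|(z + 2)| + C


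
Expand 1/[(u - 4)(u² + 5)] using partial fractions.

Cover-up at u = 4: A = 1/(4² + 5) = 1/21. Then B = -A = -1/21, C = -A·(0 + 4) = -4/21
Result: (1/21)/(u - 4) - ((1/21)u + 4/21)/(u² + 5)


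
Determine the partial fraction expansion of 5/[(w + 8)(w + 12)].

5/(w + 8)(w + 12) = A/(w + 8) + B/(w + 12). A = 5/(-8 + 12) = 5/4, B = 5/(-12 + 8) = -5/4
Result: (5/4)/(w + 8) - (5/4)/(w + 12)


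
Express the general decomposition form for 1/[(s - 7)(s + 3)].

Distinct linear factors: α/(s - 7) + β/(s + 3)


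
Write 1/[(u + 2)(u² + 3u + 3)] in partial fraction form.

Cover-up at u = -2: α = 1/((-2)² + 3·(-2) + 3) = 1. Then β = -α = -1, γ = -α·(3 - 2) = -1
Result: 1/(u + 2) - (u + 1)/(u² + 3u + 3)


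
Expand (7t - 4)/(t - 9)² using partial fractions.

(7t - 4) = A(t - 9) + B. At t = 9: B = 7·9 - 4 = 59. Coeff of t: A = 7
Result: 7/(t - 9) + 59/(t - 9)²


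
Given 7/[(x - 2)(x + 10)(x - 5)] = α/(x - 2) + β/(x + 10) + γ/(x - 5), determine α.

Cover-up at x = 2: α = 7/[(2 + 10)(2 - 5)] = 7/[(12)(-3)] = -7/36


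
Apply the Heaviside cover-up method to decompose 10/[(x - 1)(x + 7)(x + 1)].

Cover (x - 1), x=1: α = 10/[(1 + 7)(1 + 1)] = 5/8. Cover (x + 7), x=-7: β = 10/[(-7 - 1)(-7 + 1)] = 5/24. Cover (x + 1), x=-1: γ = 10/[(-1 - 1)(-1 + 7)] = -5/6.
Result: (5/8)/(x - 1) + (5/24)/(x + 7) - (5/6)/(x + 1)


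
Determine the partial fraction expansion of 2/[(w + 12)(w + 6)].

2/(w + 12)(w + 6) = A/(w + 12) + B/(w + 6). A = 2/(-12 + 6) = -1/3, B = 2/(-6 + 12) = 1/3
Result: (-1/3)/(w + 12) + (1/3)/(w + 6)


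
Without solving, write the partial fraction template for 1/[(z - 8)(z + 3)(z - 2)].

Three distinct linear factors: A/(z - 8) + B/(z + 3) + C/(z - 2)


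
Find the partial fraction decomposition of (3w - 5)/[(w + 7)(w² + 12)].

At w=-7: P = (3·(-7) - 5)/((-7)² + 12) = -26/61. Q = -P = 26/61, R = 3 - (-7)·P = 1/61
Result: (-26/61)/(w + 7) + ((26/61)w + 1/61)/(w² + 12)


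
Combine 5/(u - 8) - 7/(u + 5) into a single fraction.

Common denominator (u - 8)(u + 5). Numerator: 5(u + 5) - 7(u - 8) = (5u + 25) - (7u - 56) = -2u + 81
Result: (-2u + 81)/[(u - 8)(u + 5)]


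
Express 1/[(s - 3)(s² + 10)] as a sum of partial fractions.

Cover-up at s = 3: P = 1/(3² + 10) = 1/19. Then Q = -P = -1/19, R = -P·(0 + 3) = -3/19
Result: (1/19)/(s - 3) - ((1/19)s + 3/19)/(s² + 10)


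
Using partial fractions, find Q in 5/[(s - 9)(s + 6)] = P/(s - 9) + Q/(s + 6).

Cover-up at s = -6: Q = 5/(-6 - 9) = -5/15 = -1/3


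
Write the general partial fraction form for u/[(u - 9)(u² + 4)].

Linear + irreducible quadratic: α/(u - 9) + (βu + γ)/(u² + 4)


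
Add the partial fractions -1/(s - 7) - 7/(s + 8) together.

Common denominator (s - 7)(s + 8). Numerator: -1(s + 8) - 7(s - 7) = (-s - 8) - (7s - 49) = -8s + 41
Result: (-8s + 41)/[(s - 7)(s + 8)]


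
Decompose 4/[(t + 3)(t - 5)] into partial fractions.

4/(t + 3)(t - 5) = P/(t + 3) + Q/(t - 5). P = 4/(-3 - 5) = -1/2, Q = 4/(5 + 3) = 1/2
Result: (-1/2)/(t + 3) + (1/2)/(t - 5)


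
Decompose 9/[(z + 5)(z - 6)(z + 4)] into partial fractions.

Using cover-up method: P = 9/11, Q = 9/110, R = -9/10
Result: (9/11)/(z + 5) + (9/110)/(z - 6) - (9/10)/(z + 4)


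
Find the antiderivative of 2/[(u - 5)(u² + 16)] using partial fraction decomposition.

Cover-up at u=5: α = 2/(5²+16) = 2/41. Coeff matching: β = -2/41, γ = -10/41. Decomposition: (2/41)/(u - 5) - ((2/41)u + 10/41)/(u² + 16). Integrate: linear → ln, quadratic → (1/2)ln + arctan: (2/41) ln|(u - 5)| - (1/41) ln(u² + 16) - (5/82) arctan(u/4) + C


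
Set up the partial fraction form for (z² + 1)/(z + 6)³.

Repeated linear factor (power 3): P/(z + 6) + Q/(z + 6)² + R/(z + 6)³


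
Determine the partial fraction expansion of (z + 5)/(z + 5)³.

(z + 5) = P(z + 5)² + Q(z + 5) + R. At z = -5: R = 1·(-5) + 5 = 0. Coefficients: P = 0, Q = 1
Result: 1/(z + 5)²


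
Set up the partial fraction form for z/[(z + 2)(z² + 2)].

Linear + irreducible quadratic: α/(z + 2) + (βz + γ)/(z² + 2)


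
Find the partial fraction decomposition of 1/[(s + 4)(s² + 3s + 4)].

Cover-up at s = -4: P = 1/((-4)² + 3·(-4) + 4) = 1/8. Then Q = -P = -1/8, R = -P·(3 - 4) = 1/8
Result: (1/8)/(s + 4) - ((1/8)s - 1/8)/(s² + 3s + 4)


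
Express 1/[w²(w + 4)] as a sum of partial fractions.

Cover-up at w=-4: γ = 1/(-4 - 0)² = 1/16. Cover-up at w=0: β = 1/(0 + 4) = 1/4. Comparing w² coeff: α = -γ = -1/16
Result: (-1/16)/w + (1/4)/w² + (1/16)/(w + 4)


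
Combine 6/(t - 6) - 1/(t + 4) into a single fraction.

Common denominator (t - 6)(t + 4). Numerator: 6(t + 4) - 1(t - 6) = (6t + 24) - (t - 6) = 5t + 30
Result: (5t + 30)/[(t - 6)(t + 4)]


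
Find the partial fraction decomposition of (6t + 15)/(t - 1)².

(6t + 15) = P(t - 1) + Q. At t = 1: Q = 6·1 + 15 = 21. Coeff of t: P = 6
Result: 6/(t - 1) + 21/(t - 1)²


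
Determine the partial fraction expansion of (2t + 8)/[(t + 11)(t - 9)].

At t=-11: P = (2·(-11) + 8)/(-11 - 9) = 7/10. At t=9: Q = (2·9 + 8)/(9 + 11) = 13/10
Result: (7/10)/(t + 11) + (13/10)/(t - 9)


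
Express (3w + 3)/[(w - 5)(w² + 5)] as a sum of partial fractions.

At w=5: P = (3·5 + 3)/(5² + 5) = 3/5. Q = -P = -3/5, R = 3 - 5·P = 0
Result: (3/5)/(w - 5) - ((3/5)w)/(w² + 5)


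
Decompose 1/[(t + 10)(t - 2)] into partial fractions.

1/(t + 10)(t - 2) = A/(t + 10) + B/(t - 2). A = 1/(-10 - 2) = -1/12, B = 1/(2 + 10) = 1/12
Result: (-1/12)/(t + 10) + (1/12)/(t - 2)


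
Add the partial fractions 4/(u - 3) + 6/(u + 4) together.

Common denominator (u - 3)(u + 4). Numerator: 4(u + 4) + 6(u - 3) = (4u + 16) + (6u - 18) = 10u - 2
Result: (10u - 2)/[(u - 3)(u + 4)]


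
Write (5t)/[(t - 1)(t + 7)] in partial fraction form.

At t=1: α = (5·1 + 0)/(1 + 7) = 5/8. At t=-7: β = (5·(-7) + 0)/(-7 - 1) = 35/8
Result: (5/8)/(t - 1) + (35/8)/(t + 7)


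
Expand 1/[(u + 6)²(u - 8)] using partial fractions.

Cover-up at u=8: C = 1/(8 + 6)² = 1/196. Cover-up at u=-6: B = 1/(-6 - 8) = -1/14. Comparing u² coeff: A = -C = -1/196
Result: (-1/196)/(u + 6) - (1/14)/(u + 6)² + (1/196)/(u - 8)


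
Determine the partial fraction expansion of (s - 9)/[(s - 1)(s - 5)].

At s=1: P = (1·1 - 9)/(1 - 5) = 2. At s=5: Q = (1·5 - 9)/(5 - 1) = -1
Result: 2/(s - 1) - 1/(s - 5)


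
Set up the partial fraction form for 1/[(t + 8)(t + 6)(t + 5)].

Three distinct linear factors: A/(t + 8) + B/(t + 6) + C/(t + 5)


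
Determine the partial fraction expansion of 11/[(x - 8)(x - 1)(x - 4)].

Using cover-up method: A = 11/28, B = 11/21, C = -11/12
Result: (11/28)/(x - 8) + (11/21)/(x - 1) - (11/12)/(x - 4)


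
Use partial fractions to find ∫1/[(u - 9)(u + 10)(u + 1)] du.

Cover-up: A = 1/190, B = 1/171, C = -1/90. Decomposition: (1/190)/(u - 9) + (1/171)/(u + 10) - (1/90)/(u + 1). Integrate each term: (1/190) ln|(u - 9)| + (1/171) ln|(u + 10)| - (1/90) ln|(u + 1)| + C


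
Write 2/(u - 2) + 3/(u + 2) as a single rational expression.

Common denominator (u - 2)(u + 2). Numerator: 2(u + 2) + 3(u - 2) = (2u + 4) + (3u - 6) = 5u - 2
Result: (5u - 2)/[(u - 2)(u + 2)]


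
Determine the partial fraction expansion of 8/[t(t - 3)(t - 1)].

Using cover-up method: A = 8/3, B = 4/3, C = -4
Result: (8/3)/t + (4/3)/(t - 3) - 4/(t - 1)


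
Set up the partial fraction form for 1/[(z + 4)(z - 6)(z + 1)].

Three distinct linear factors: α/(z + 4) + β/(z - 6) + γ/(z + 1)


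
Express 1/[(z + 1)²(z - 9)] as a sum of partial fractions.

Cover-up at z=9: R = 1/(9 + 1)² = 1/100. Cover-up at z=-1: Q = 1/(-1 - 9) = -1/10. Comparing z² coeff: P = -R = -1/100
Result: (-1/100)/(z + 1) - (1/10)/(z + 1)² + (1/100)/(z - 9)


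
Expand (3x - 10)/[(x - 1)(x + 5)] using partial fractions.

At x=1: A = (3·1 - 10)/(1 + 5) = -7/6. At x=-5: B = (3·(-5) - 10)/(-5 - 1) = 25/6
Result: (-7/6)/(x - 1) + (25/6)/(x + 5)


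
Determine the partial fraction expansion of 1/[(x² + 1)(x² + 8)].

Coefficient matching gives A = C = 0, B = 1/(8-1) = 1/7, D = -B = -1/7
Result: (1/7)/(x² + 1) - (1/7)/(x² + 8)


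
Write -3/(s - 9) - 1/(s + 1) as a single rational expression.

Common denominator (s - 9)(s + 1). Numerator: -3(s + 1) - 1(s - 9) = (-3s - 3) - (s - 9) = -4s + 6
Result: (-4s + 6)/[(s - 9)(s + 1)]


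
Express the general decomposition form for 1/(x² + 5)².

Repeated quadratic factor: (αx + β)/(x² + 5) + (γx + δ)/(x² + 5)²


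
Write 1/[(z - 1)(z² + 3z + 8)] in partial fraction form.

Cover-up at z = 1: α = 1/(1² + 3·1 + 8) = 1/12. Then β = -α = -1/12, γ = -α·(3 + 1) = -1/3
Result: (1/12)/(z - 1) - ((1/12)z + 1/3)/(z² + 3z + 8)


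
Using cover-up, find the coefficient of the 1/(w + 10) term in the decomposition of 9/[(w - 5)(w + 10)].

Cover (w + 10), set w=-10: 9/((w - 5) at w=-10) = 9/(-15) = -3/5


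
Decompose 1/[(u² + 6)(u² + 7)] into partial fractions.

Coefficient matching gives α = γ = 0, β = 1/(7-6) = 1, δ = -β = -1
Result: 1/(u² + 6) - 1/(u² + 7)


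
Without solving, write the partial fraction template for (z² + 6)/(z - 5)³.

Repeated linear factor (power 3): α/(z - 5) + β/(z - 5)² + γ/(z - 5)³


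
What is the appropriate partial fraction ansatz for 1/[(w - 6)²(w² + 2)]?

Repeated linear + quadratic: A/(w - 6) + B/(w - 6)² + (Cw + D)/(w² + 2)


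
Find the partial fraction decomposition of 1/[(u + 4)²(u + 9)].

Cover-up at u=-9: γ = 1/(-9 + 4)² = 1/25. Cover-up at u=-4: β = 1/(-4 + 9) = 1/5. Comparing u² coeff: α = -γ = -1/25
Result: (-1/25)/(u + 4) + (1/5)/(u + 4)² + (1/25)/(u + 9)


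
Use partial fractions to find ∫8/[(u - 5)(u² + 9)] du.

Cover-up at u=5: A = 8/(5²+9) = 4/17. Coeff matching: B = -4/17, C = -20/17. Decomposition: (4/17)/(u - 5) - ((4/17)u + 20/17)/(u² + 9). Integrate: linear → ln, quadratic → (1/2)ln + arctan: (4/17) ln|(u - 5)| - (2/17) ln(u² + 9) - (20/51) arctan(u/3) + C


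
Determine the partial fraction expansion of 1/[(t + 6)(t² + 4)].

Cover-up at t = -6: P = 1/((-6)² + 4) = 1/40. Then Q = -P = -1/40, R = -P·(0 - 6) = 3/20
Result: (1/40)/(t + 6) - ((1/40)t - 3/20)/(t² + 4)


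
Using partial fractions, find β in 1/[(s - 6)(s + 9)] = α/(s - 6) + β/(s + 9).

Cover-up at s = -9: β = 1/(-9 - 6) = -1/15


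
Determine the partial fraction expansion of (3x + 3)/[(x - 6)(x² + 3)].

At x=6: α = (3·6 + 3)/(6² + 3) = 7/13. β = -α = -7/13, γ = 3 - 6·α = -3/13
Result: (7/13)/(x - 6) - ((7/13)x + 3/13)/(x² + 3)


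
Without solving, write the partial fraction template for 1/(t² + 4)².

Repeated quadratic factor: (αt + β)/(t² + 4) + (γt + δ)/(t² + 4)²


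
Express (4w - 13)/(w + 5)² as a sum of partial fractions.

(4w - 13) = A(w + 5) + B. At w = -5: B = 4·(-5) - 13 = -33. Coeff of w: A = 4
Result: 4/(w + 5) - 33/(w + 5)²


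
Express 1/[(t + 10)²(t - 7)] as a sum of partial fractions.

Cover-up at t=7: γ = 1/(7 + 10)² = 1/289. Cover-up at t=-10: β = 1/(-10 - 7) = -1/17. Comparing t² coeff: α = -γ = -1/289
Result: (-1/289)/(t + 10) - (1/17)/(t + 10)² + (1/289)/(t - 7)


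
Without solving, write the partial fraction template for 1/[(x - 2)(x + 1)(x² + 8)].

Two linear + quadratic: A/(x - 2) + B/(x + 1) + (Cx + D)/(x² + 8)


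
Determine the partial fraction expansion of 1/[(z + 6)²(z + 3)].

Cover-up at z=-3: γ = 1/(-3 + 6)² = 1/9. Cover-up at z=-6: β = 1/(-6 + 3) = -1/3. Comparing z² coeff: α = -γ = -1/9
Result: (-1/9)/(z + 6) - (1/3)/(z + 6)² + (1/9)/(z + 3)


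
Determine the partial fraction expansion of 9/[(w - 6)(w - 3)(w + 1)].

Using cover-up method: α = 3/7, β = -3/4, γ = 9/28
Result: (3/7)/(w - 6) - (3/4)/(w - 3) + (9/28)/(w + 1)


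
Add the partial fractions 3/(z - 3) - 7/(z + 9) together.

Common denominator (z - 3)(z + 9). Numerator: 3(z + 9) - 7(z - 3) = (3z + 27) - (7z - 21) = -4z + 48
Result: (-4z + 48)/[(z - 3)(z + 9)]


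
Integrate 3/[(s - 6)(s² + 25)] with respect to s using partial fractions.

Cover-up at s=6: A = 3/(6²+25) = 3/61. Coeff matching: B = -3/61, C = -18/61. Decomposition: (3/61)/(s - 6) - ((3/61)s + 18/61)/(s² + 25). Integrate: linear → ln, quadratic → (1/2)ln + arctan: (3/61) ln|(s - 6)| - (3/122) ln(s² + 25) - (18/305) arctan(s/5) + C


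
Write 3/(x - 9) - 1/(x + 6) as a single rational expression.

Common denominator (x - 9)(x + 6). Numerator: 3(x + 6) - 1(x - 9) = (3x + 18) - (x - 9) = 2x + 27
Result: (2x + 27)/[(x - 9)(x + 6)]


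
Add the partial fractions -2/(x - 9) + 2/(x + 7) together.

Common denominator (x - 9)(x + 7). Numerator: -2(x + 7) + 2(x - 9) = (-2x - 14) + (2x - 18) = -32
Result: (-32)/[(x - 9)(x + 7)]


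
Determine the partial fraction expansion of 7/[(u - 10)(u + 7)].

7/(u - 10)(u + 7) = α/(u - 10) + β/(u + 7). α = 7/(10 + 7) = 7/17, β = 7/(-7 - 10) = -7/17
Result: (7/17)/(u - 10) - (7/17)/(u + 7)


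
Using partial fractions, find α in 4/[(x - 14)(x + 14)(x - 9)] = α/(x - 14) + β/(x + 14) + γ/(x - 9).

Cover-up at x = 14: α = 4/[(14 + 14)(14 - 9)] = 4/[(28)(5)] = 4/140 = 1/35


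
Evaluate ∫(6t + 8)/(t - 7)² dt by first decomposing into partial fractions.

Decompose: P = 6, Q = 6·7 + 8 = 50, so (6t + 8)/(t - 7)² = 6/(t - 7) + 50/(t - 7)². Integrate: ∫ P/(t - 7) dt = 6 ln|(t - 7)|; ∫ Q/(t - 7)² dt = -50/(t - 7). Sum: 6 ln|(t - 7)| - 50/(t - 7) + C


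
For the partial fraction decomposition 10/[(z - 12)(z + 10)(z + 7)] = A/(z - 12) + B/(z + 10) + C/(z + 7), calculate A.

Cover-up at z = 12: A = 10/[(12 + 10)(12 + 7)] = 10/[(22)(19)] = 10/418 = 5/209


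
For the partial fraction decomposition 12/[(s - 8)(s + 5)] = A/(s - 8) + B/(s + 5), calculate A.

Cover-up at s = 8: A = 12/(8 + 5) = 12/13


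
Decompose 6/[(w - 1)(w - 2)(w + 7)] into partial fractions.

Using cover-up method: P = -3/4, Q = 2/3, R = 1/12
Result: (-3/4)/(w - 1) + (2/3)/(w - 2) + (1/12)/(w + 7)


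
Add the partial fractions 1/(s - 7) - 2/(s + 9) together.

Common denominator (s - 7)(s + 9). Numerator: 1(s + 9) - 2(s - 7) = (s + 9) - (2s - 14) = -s + 23
Result: (-s + 23)/[(s - 7)(s + 9)]


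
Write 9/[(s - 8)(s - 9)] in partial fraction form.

9/(s - 8)(s - 9) = P/(s - 8) + Q/(s - 9). P = 9/(8 - 9) = -9, Q = 9/(9 - 8) = 9
Result: -9/(s - 8) + 9/(s - 9)


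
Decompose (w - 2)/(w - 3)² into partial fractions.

(w - 2) = P(w - 3) + Q. At w = 3: Q = 1·3 - 2 = 1. Coeff of w: P = 1
Result: 1/(w - 3) + 1/(w - 3)²


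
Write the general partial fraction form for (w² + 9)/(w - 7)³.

Repeated linear factor (power 3): P/(w - 7) + Q/(w - 7)² + R/(w - 7)³


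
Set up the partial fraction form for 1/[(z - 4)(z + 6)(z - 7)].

Three distinct linear factors: α/(z - 4) + β/(z + 6) + γ/(z - 7)


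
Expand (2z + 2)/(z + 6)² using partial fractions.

(2z + 2) = A(z + 6) + B. At z = -6: B = 2·(-6) + 2 = -10. Coeff of z: A = 2
Result: 2/(z + 6) - 10/(z + 6)²


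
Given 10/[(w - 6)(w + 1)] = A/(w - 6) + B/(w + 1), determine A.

Cover-up at w = 6: A = 10/(6 + 1) = 10/7


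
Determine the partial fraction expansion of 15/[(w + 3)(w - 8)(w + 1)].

Using cover-up method: A = 15/22, B = 5/33, C = -5/6
Result: (15/22)/(w + 3) + (5/33)/(w - 8) - (5/6)/(w + 1)


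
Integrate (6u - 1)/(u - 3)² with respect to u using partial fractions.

Decompose: A = 6, B = 6·3 - 1 = 17, so (6u - 1)/(u - 3)² = 6/(u - 3) + 17/(u - 3)². Integrate: ∫ A/(u - 3) du = 6 ln|(u - 3)|; ∫ B/(u - 3)² du = -17/(u - 3). Sum: 6 ln|(u - 3)| - 17/(u - 3) + C


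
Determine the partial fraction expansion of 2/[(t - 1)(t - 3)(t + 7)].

Using cover-up method: P = -1/8, Q = 1/10, R = 1/40
Result: (-1/8)/(t - 1) + (1/10)/(t - 3) + (1/40)/(t + 7)


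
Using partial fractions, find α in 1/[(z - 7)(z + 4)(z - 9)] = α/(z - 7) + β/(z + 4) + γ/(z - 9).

Cover-up at z = 7: α = 1/[(7 + 4)(7 - 9)] = 1/[(11)(-2)] = -1/22


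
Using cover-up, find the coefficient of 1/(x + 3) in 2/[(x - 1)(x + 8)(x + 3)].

Cover (x + 3), set x=-3: 2/[(-3 - 1)(-3 + 8)] = -1/10


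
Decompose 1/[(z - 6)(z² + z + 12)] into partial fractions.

Cover-up at z = 6: α = 1/(6² + 1·6 + 12) = 1/54. Then β = -α = -1/54, γ = -α·(1 + 6) = -7/54
Result: (1/54)/(z - 6) - ((1/54)z + 7/54)/(z² + z + 12)


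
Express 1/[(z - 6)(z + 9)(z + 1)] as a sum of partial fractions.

Using cover-up method: P = 1/105, Q = 1/120, R = -1/56
Result: (1/105)/(z - 6) + (1/120)/(z + 9) - (1/56)/(z + 1)


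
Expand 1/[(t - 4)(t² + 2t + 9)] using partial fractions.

Cover-up at t = 4: α = 1/(4² + 2·4 + 9) = 1/33. Then β = -α = -1/33, γ = -α·(2 + 4) = -2/11
Result: (1/33)/(t - 4) - ((1/33)t + 2/11)/(t² + 2t + 9)


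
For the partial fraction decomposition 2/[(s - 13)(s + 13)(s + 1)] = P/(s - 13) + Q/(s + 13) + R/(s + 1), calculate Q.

Cover-up at s = -13: Q = 2/[(-13 - 13)(-13 + 1)] = 2/[(-26)(-12)] = 2/312 = 1/156


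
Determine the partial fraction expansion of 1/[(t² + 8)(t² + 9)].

Coefficient matching gives P = R = 0, Q = 1/(9-8) = 1, S = -Q = -1
Result: 1/(t² + 8) - 1/(t² + 9)


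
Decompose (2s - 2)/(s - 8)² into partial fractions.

(2s - 2) = A(s - 8) + B. At s = 8: B = 2·8 - 2 = 14. Coeff of s: A = 2
Result: 2/(s - 8) + 14/(s - 8)²


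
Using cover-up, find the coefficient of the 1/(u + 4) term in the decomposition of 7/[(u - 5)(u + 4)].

Cover (u + 4), set u=-4: 7/((u - 5) at u=-4) = 7/(-9) = -7/9


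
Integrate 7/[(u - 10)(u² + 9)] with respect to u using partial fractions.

Cover-up at u=10: A = 7/(10²+9) = 7/109. Coeff matching: B = -7/109, C = -70/109. Decomposition: (7/109)/(u - 10) - ((7/109)u + 70/109)/(u² + 9). Integrate: linear → ln, quadratic → (1/2)ln + arctan: (7/109) ln|(u - 10)| - (7/218) ln(u² + 9) - (70/327) arctan(u/3) + C


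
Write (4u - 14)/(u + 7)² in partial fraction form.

(4u - 14) = A(u + 7) + B. At u = -7: B = 4·(-7) - 14 = -42. Coeff of u: A = 4
Result: 4/(u + 7) - 42/(u + 7)²


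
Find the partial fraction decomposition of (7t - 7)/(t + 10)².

(7t - 7) = A(t + 10) + B. At t = -10: B = 7·(-10) - 7 = -77. Coeff of t: A = 7
Result: 7/(t + 10) - 77/(t + 10)²


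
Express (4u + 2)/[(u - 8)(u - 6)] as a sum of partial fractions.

At u=8: A = (4·8 + 2)/(8 - 6) = 17. At u=6: B = (4·6 + 2)/(6 - 8) = -13
Result: 17/(u - 8) - 13/(u - 6)


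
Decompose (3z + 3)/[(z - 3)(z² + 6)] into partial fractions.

At z=3: P = (3·3 + 3)/(3² + 6) = 4/5. Q = -P = -4/5, R = 3 - 3·P = 3/5
Result: (4/5)/(z - 3) - ((4/5)z - 3/5)/(z² + 6)


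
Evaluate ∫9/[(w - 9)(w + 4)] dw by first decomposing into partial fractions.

Decompose: 9/[(w - 9)(w + 4)] = (9/13)/(w - 9) - (9/13)/(w + 4). Integrate each term: (9/13) ln|(w - 9)| - (9/13) ln|(w + 4)| + C


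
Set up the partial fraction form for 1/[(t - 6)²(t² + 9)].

Repeated linear + quadratic: α/(t - 6) + β/(t - 6)² + (γt + δ)/(t² + 9)


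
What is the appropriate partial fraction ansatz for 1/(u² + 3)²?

Repeated quadratic factor: (Pu + Q)/(u² + 3) + (Ru + S)/(u² + 3)²


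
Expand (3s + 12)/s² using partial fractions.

(3s + 12) = αs + β. At s = 0: β = 3·0 + 12 = 12. Coeff of s: α = 3
Result: 3/s + 12/s²


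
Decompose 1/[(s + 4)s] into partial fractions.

1/(s + 4)s = P/(s + 4) + Q/s. P = 1/(-4 - 0) = -1/4, Q = 1/(0 + 4) = 1/4
Result: (-1/4)/(s + 4) + (1/4)/s


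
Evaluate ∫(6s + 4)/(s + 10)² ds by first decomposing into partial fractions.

Decompose: A = 6, B = 6·(-10) + 4 = -56, so (6s + 4)/(s + 10)² = 6/(s + 10) - 56/(s + 10)². Integrate: ∫ A/(s + 10) ds = 6 ln|(s + 10)|; ∫ B/(s + 10)² ds = 56/(s + 10). Sum: 6 ln|(s + 10)| + 56/(s + 10) + C


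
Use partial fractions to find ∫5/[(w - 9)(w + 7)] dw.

Decompose: 5/[(w - 9)(w + 7)] = (5/16)/(w - 9) - (5/16)/(w + 7). Integrate each term: (5/16) ln|(w - 9)| - (5/16) ln|(w + 7)| + C


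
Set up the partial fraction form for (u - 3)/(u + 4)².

Repeated linear factor: α/(u + 4) + β/(u + 4)²


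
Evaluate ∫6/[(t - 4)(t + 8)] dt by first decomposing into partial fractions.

Decompose: 6/[(t - 4)(t + 8)] = (1/2)/(t - 4) - (1/2)/(t + 8). Integrate each term: (1/2) ln|(t - 4)| - (1/2) ln|(t + 8)| + C


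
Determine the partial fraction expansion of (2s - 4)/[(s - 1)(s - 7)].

At s=1: α = (2·1 - 4)/(1 - 7) = 1/3. At s=7: β = (2·7 - 4)/(7 - 1) = 5/3
Result: (1/3)/(s - 1) + (5/3)/(s - 7)


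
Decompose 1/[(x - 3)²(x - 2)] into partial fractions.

Cover-up at x=2: C = 1/(2 - 3)² = 1. Cover-up at x=3: B = 1/(3 - 2) = 1. Comparing x² coeff: A = -C = -1
Result: -1/(x - 3) + 1/(x - 3)² + 1/(x - 2)


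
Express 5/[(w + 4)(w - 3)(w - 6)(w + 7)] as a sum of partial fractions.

Using Heaviside cover-up: (1/42)/(w + 4) - (1/42)/(w - 3) + (1/78)/(w - 6) - (1/78)/(w + 7)


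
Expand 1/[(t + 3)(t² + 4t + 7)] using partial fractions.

Cover-up at t = -3: α = 1/((-3)² + 4·(-3) + 7) = 1/4. Then β = -α = -1/4, γ = -α·(4 - 3) = -1/4
Result: (1/4)/(t + 3) - ((1/4)t + 1/4)/(t² + 4t + 7)


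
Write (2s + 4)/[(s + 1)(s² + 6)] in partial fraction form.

At s=-1: α = (2·(-1) + 4)/((-1)² + 6) = 2/7. β = -α = -2/7, γ = 2 - (-1)·α = 16/7
Result: (2/7)/(s + 1) - ((2/7)s - 16/7)/(s² + 6)


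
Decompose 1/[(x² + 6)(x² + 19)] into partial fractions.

Coefficient matching gives A = C = 0, B = 1/(19-6) = 1/13, D = -B = -1/13
Result: (1/13)/(x² + 6) - (1/13)/(x² + 19)


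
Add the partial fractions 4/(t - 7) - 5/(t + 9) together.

Common denominator (t - 7)(t + 9). Numerator: 4(t + 9) - 5(t - 7) = (4t + 36) - (5t - 35) = -t + 71
Result: (-t + 71)/[(t - 7)(t + 9)]


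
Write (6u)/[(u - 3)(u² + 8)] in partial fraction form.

At u=3: α = (6·3 + 0)/(3² + 8) = 18/17. β = -α = -18/17, γ = 6 - 3·α = 48/17
Result: (18/17)/(u - 3) - ((18/17)u - 48/17)/(u² + 8)


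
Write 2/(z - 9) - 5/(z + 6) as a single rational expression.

Common denominator (z - 9)(z + 6). Numerator: 2(z + 6) - 5(z - 9) = (2z + 12) - (5z - 45) = -3z + 57
Result: (-3z + 57)/[(z - 9)(z + 6)]


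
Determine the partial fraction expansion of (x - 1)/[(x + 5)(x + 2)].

At x=-5: A = (1·(-5) - 1)/(-5 + 2) = 2. At x=-2: B = (1·(-2) - 1)/(-2 + 5) = -1
Result: 2/(x + 5) - 1/(x + 2)


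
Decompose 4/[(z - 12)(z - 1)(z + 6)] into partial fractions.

Using cover-up method: α = 2/99, β = -4/77, γ = 2/63
Result: (2/99)/(z - 12) - (4/77)/(z - 1) + (2/63)/(z + 6)


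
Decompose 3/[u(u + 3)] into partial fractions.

3/u(u + 3) = P/u + Q/(u + 3). P = 3/(0 + 3) = 1, Q = 3/(-3 - 0) = -1
Result: 1/u - 1/(u + 3)


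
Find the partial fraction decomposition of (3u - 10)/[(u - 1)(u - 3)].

At u=1: A = (3·1 - 10)/(1 - 3) = 7/2. At u=3: B = (3·3 - 10)/(3 - 1) = -1/2
Result: (7/2)/(u - 1) - (1/2)/(u - 3)


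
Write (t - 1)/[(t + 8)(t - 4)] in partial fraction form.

At t=-8: P = (1·(-8) - 1)/(-8 - 4) = 3/4. At t=4: Q = (1·4 - 1)/(4 + 8) = 1/4
Result: (3/4)/(t + 8) + (1/4)/(t - 4)


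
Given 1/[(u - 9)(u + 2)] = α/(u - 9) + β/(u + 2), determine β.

Cover-up at u = -2: β = 1/(-2 - 9) = -1/11


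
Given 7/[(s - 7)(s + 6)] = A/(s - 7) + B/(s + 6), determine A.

Cover-up at s = 7: A = 7/(7 + 6) = 7/13


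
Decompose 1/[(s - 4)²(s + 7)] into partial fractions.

Cover-up at s=-7: C = 1/(-7 - 4)² = 1/121. Cover-up at s=4: B = 1/(4 + 7) = 1/11. Comparing s² coeff: A = -C = -1/121
Result: (-1/121)/(s - 4) + (1/11)/(s - 4)² + (1/121)/(s + 7)


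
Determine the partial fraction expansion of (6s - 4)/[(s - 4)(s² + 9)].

At s=4: P = (6·4 - 4)/(4² + 9) = 4/5. Q = -P = -4/5, R = 6 - 4·P = 14/5
Result: (4/5)/(s - 4) - ((4/5)s - 14/5)/(s² + 9)


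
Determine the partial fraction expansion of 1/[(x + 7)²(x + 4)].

Cover-up at x=-4: C = 1/(-4 + 7)² = 1/9. Cover-up at x=-7: B = 1/(-7 + 4) = -1/3. Comparing x² coeff: A = -C = -1/9
Result: (-1/9)/(x + 7) - (1/3)/(x + 7)² + (1/9)/(x + 4)


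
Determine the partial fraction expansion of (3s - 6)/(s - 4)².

(3s - 6) = P(s - 4) + Q. At s = 4: Q = 3·4 - 6 = 6. Coeff of s: P = 3
Result: 3/(s - 4) + 6/(s - 4)²


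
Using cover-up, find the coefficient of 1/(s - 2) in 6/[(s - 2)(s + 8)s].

Cover (s - 2), set s=2: 6/[(2 + 8)(2 - 0)] = 3/10


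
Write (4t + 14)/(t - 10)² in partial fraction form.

(4t + 14) = P(t - 10) + Q. At t = 10: Q = 4·10 + 14 = 54. Coeff of t: P = 4
Result: 4/(t - 10) + 54/(t - 10)²


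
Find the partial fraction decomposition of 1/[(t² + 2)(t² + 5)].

Coefficient matching gives α = γ = 0, β = 1/(5-2) = 1/3, δ = -β = -1/3
Result: (1/3)/(t² + 2) - (1/3)/(t² + 5)


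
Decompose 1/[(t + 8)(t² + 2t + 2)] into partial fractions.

Cover-up at t = -8: A = 1/((-8)² + 2·(-8) + 2) = 1/50. Then B = -A = -1/50, C = -A·(2 - 8) = 3/25
Result: (1/50)/(t + 8) - ((1/50)t - 3/25)/(t² + 2t + 2)


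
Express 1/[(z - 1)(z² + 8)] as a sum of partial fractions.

Cover-up at z = 1: α = 1/(1² + 8) = 1/9. Then β = -α = -1/9, γ = -α·(0 + 1) = -1/9
Result: (1/9)/(z - 1) - ((1/9)z + 1/9)/(z² + 8)


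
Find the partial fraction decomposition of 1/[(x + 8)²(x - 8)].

Cover-up at x=8: R = 1/(8 + 8)² = 1/256. Cover-up at x=-8: Q = 1/(-8 - 8) = -1/16. Comparing x² coeff: P = -R = -1/256
Result: (-1/256)/(x + 8) - (1/16)/(x + 8)² + (1/256)/(x - 8)


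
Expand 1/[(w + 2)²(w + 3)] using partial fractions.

Cover-up at w=-3: R = 1/(-3 + 2)² = 1. Cover-up at w=-2: Q = 1/(-2 + 3) = 1. Comparing w² coeff: P = -R = -1
Result: -1/(w + 2) + 1/(w + 2)² + 1/(w + 3)


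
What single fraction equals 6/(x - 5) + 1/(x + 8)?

Common denominator (x - 5)(x + 8). Numerator: 6(x + 8) + 1(x - 5) = (6x + 48) + (x - 5) = 7x + 43
Result: (7x + 43)/[(x - 5)(x + 8)]


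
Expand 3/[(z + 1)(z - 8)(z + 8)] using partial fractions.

Using cover-up method: α = -1/21, β = 1/48, γ = 3/112
Result: (-1/21)/(z + 1) + (1/48)/(z - 8) + (3/112)/(z + 8)


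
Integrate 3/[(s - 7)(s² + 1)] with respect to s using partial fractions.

Cover-up at s=7: A = 3/(7²+1) = 3/50. Coeff matching: B = -3/50, C = -21/50. Decomposition: (3/50)/(s - 7) - ((3/50)s + 21/50)/(s² + 1). Integrate: linear → ln, quadratic → (1/2)ln + arctan: (3/50) ln|(s - 7)| - (3/100) ln(s² + 1) - (21/50) arctan(s) + C


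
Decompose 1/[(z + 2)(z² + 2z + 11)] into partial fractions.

Cover-up at z = -2: α = 1/((-2)² + 2·(-2) + 11) = 1/11. Then β = -α = -1/11, γ = -α·(2 - 2) = 0
Result: (1/11)/(z + 2) - ((1/11)z)/(z² + 2z + 11)


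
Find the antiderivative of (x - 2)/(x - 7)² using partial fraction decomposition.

Decompose: α = 1, β = 1·7 - 2 = 5, so (x - 2)/(x - 7)² = 1/(x - 7) + 5/(x - 7)². Integrate: ∫ α/(x - 7) dx = ln|(x - 7)|; ∫ β/(x - 7)² dx = -5/(x - 7). Sum: ln|(x - 7)| - 5/(x - 7) + C


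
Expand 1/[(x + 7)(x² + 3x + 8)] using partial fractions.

Cover-up at x = -7: A = 1/((-7)² + 3·(-7) + 8) = 1/36. Then B = -A = -1/36, C = -A·(3 - 7) = 1/9
Result: (1/36)/(x + 7) - ((1/36)x - 1/9)/(x² + 3x + 8)


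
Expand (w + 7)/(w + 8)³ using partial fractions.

(w + 7) = A(w + 8)² + B(w + 8) + C. At w = -8: C = 1·(-8) + 7 = -1. Coefficients: A = 0, B = 1
Result: 1/(w + 8)² - 1/(w + 8)³


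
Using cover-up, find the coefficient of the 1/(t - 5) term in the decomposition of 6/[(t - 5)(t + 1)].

Cover (t - 5), set t=5: 6/((t + 1) at t=5) = 6/(6) = 1


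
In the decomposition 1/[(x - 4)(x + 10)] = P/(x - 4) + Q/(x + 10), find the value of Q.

Cover-up at x = -10: Q = 1/(-10 - 4) = -1/14


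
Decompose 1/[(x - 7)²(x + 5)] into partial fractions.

Cover-up at x=-5: γ = 1/(-5 - 7)² = 1/144. Cover-up at x=7: β = 1/(7 + 5) = 1/12. Comparing x² coeff: α = -γ = -1/144
Result: (-1/144)/(x - 7) + (1/12)/(x - 7)² + (1/144)/(x + 5)


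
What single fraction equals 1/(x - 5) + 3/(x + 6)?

Common denominator (x - 5)(x + 6). Numerator: 1(x + 6) + 3(x - 5) = (x + 6) + (3x - 15) = 4x - 9
Result: (4x - 9)/[(x - 5)(x + 6)]


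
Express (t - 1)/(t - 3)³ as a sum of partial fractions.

(t - 1) = α(t - 3)² + β(t - 3) + γ. At t = 3: γ = 1·3 - 1 = 2. Coefficients: α = 0, β = 1
Result: 1/(t - 3)² + 2/(t - 3)³


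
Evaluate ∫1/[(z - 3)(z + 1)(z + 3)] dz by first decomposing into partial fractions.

Cover-up: A = 1/24, B = -1/8, C = 1/12. Decomposition: (1/24)/(z - 3) - (1/8)/(z + 1) + (1/12)/(z + 3). Integrate each term: (1/24) ln|(z - 3)| - (1/8) ln|(z + 1)| + (1/12) ln|(z + 3)| + C


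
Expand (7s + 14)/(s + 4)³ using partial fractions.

(7s + 14) = α(s + 4)² + β(s + 4) + γ. At s = -4: γ = 7·(-4) + 14 = -14. Coefficients: α = 0, β = 7
Result: 7/(s + 4)² - 14/(s + 4)³


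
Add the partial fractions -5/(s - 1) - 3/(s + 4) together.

Common denominator (s - 1)(s + 4). Numerator: -5(s + 4) - 3(s - 1) = (-5s - 20) - (3s - 3) = -8s - 17
Result: (-8s - 17)/[(s - 1)(s + 4)]


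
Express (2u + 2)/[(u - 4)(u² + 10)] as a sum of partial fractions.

At u=4: P = (2·4 + 2)/(4² + 10) = 5/13. Q = -P = -5/13, R = 2 - 4·P = 6/13
Result: (5/13)/(u - 4) - ((5/13)u - 6/13)/(u² + 10)


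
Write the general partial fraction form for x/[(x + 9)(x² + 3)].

Linear + irreducible quadratic: α/(x + 9) + (βx + γ)/(x² + 3)


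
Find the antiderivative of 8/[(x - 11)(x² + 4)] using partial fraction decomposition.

Cover-up at x=11: A = 8/(11²+4) = 8/125. Coeff matching: B = -8/125, C = -88/125. Decomposition: (8/125)/(x - 11) - ((8/125)x + 88/125)/(x² + 4). Integrate: linear → ln, quadratic → (1/2)ln + arctan: (8/125) ln|(x - 11)| - (4/125) ln(x² + 4) - (44/125) arctan(x/2) + C


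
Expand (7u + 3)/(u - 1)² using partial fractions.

(7u + 3) = P(u - 1) + Q. At u = 1: Q = 7·1 + 3 = 10. Coeff of u: P = 7
Result: 7/(u - 1) + 10/(u - 1)²


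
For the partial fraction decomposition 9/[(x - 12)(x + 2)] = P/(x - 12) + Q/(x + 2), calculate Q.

Cover-up at x = -2: Q = 9/(-2 - 12) = -9/14


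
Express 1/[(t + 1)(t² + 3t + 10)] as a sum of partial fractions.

Cover-up at t = -1: A = 1/((-1)² + 3·(-1) + 10) = 1/8. Then B = -A = -1/8, C = -A·(3 - 1) = -1/4
Result: (1/8)/(t + 1) - ((1/8)t + 1/4)/(t² + 3t + 10)


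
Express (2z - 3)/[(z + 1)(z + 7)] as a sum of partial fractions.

At z=-1: P = (2·(-1) - 3)/(-1 + 7) = -5/6. At z=-7: Q = (2·(-7) - 3)/(-7 + 1) = 17/6
Result: (-5/6)/(z + 1) + (17/6)/(z + 7)


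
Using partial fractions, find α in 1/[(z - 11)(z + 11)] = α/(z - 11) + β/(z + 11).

Cover-up at z = 11: α = 1/(11 + 11) = 1/22


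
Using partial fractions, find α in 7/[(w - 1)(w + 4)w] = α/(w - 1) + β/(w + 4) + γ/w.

Cover-up at w = 1: α = 7/[(1 + 4)(1 - 0)] = 7/[(5)(1)] = 7/5


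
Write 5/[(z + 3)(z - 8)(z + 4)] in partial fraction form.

Using cover-up method: α = -5/11, β = 5/132, γ = 5/12
Result: (-5/11)/(z + 3) + (5/132)/(z - 8) + (5/12)/(z + 4)


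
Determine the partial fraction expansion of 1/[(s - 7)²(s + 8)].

Cover-up at s=-8: γ = 1/(-8 - 7)² = 1/225. Cover-up at s=7: β = 1/(7 + 8) = 1/15. Comparing s² coeff: α = -γ = -1/225
Result: (-1/225)/(s - 7) + (1/15)/(s - 7)² + (1/225)/(s + 8)


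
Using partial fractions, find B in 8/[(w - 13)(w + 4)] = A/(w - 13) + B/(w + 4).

Cover-up at w = -4: B = 8/(-4 - 13) = -8/17


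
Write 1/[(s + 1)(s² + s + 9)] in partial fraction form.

Cover-up at s = -1: α = 1/((-1)² + 1·(-1) + 9) = 1/9. Then β = -α = -1/9, γ = -α·(1 - 1) = 0
Result: (1/9)/(s + 1) - ((1/9)s)/(s² + s + 9)


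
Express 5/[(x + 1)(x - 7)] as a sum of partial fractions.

5/(x + 1)(x - 7) = P/(x + 1) + Q/(x - 7). P = 5/(-1 - 7) = -5/8, Q = 5/(7 + 1) = 5/8
Result: (-5/8)/(x + 1) + (5/8)/(x - 7)


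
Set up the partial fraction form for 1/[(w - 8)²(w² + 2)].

Repeated linear + quadratic: P/(w - 8) + Q/(w - 8)² + (Rw + S)/(w² + 2)


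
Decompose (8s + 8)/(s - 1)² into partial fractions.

(8s + 8) = P(s - 1) + Q. At s = 1: Q = 8·1 + 8 = 16. Coeff of s: P = 8
Result: 8/(s - 1) + 16/(s - 1)²


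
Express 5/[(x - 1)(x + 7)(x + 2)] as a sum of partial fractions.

Using cover-up method: A = 5/24, B = 1/8, C = -1/3
Result: (5/24)/(x - 1) + (1/8)/(x + 7) - (1/3)/(x + 2)


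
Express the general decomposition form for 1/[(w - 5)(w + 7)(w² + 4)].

Two linear + quadratic: P/(w - 5) + Q/(w + 7) + (Rw + S)/(w² + 4)


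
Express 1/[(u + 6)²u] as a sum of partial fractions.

Cover-up at u=0: C = 1/(0 + 6)² = 1/36. Cover-up at u=-6: B = 1/(-6 - 0) = -1/6. Comparing u² coeff: A = -C = -1/36
Result: (-1/36)/(u + 6) - (1/6)/(u + 6)² + (1/36)/u
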